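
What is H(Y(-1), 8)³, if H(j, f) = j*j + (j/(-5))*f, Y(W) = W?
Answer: 2197/125 ≈ 17.576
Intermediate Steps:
H(j, f) = j² - f*j/5 (H(j, f) = j² + (j*(-⅕))*f = j² + (-j/5)*f = j² - f*j/5)
H(Y(-1), 8)³ = ((⅕)*(-1)*(-1*8 + 5*(-1)))³ = ((⅕)*(-1)*(-8 - 5))³ = ((⅕)*(-1)*(-13))³ = (13/5)³ = 2197/125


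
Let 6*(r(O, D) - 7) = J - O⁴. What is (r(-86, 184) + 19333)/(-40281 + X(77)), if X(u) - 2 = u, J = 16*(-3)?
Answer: 13646206/60303 ≈ 226.29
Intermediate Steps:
J = -48
X(u) = 2 + u
r(O, D) = -1 - O⁴/6 (r(O, D) = 7 + (-48 - O⁴)/6 = 7 + (-8 - O⁴/6) = -1 - O⁴/6)
(r(-86, 184) + 19333)/(-40281 + X(77)) = ((-1 - ⅙*(-86)⁴) + 19333)/(-40281 + (2 + 77)) = ((-1 - ⅙*54700816) + 19333)/(-40281 + 79) = ((-1 - 27350408/3) + 19333)/(-40202) = (-27350411/3 + 19333)*(-1/40202) = -27292412/3*(-1/40202) = 13646206/60303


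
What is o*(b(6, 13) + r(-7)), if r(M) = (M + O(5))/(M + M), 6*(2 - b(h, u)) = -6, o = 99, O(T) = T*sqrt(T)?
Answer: 693/2 - 495*sqrt(5)/14 ≈ 267.44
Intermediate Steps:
O(T) = T**(3/2)
b(h, u) = 3 (b(h, u) = 2 - 1/6*(-6) = 2 + 1 = 3)
r(M) = (M + 5*sqrt(5))/(2*M) (r(M) = (M + 5**(3/2))/(M + M) = (M + 5*sqrt(5))/((2*M)) = (M + 5*sqrt(5))*(1/(2*M)) = (M + 5*sqrt(5))/(2*M))
o*(b(6, 13) + r(-7)) = 99*(3 + (1/2)*(-7 + 5*sqrt(5))/(-7)) = 99*(3 + (1/2)*(-1/7)*(-7 + 5*sqrt(5))) = 99*(3 + (1/2 - 5*sqrt(5)/14)) = 99*(7/2 - 5*sqrt(5)/14) = 693/2 - 495*sqrt(5)/14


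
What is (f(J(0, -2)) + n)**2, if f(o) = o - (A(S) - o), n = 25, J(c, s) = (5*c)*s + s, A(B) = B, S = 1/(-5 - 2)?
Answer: 21904/49 ≈ 447.02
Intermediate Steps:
S = -1/7 (S = 1/(-7) = -1/7 ≈ -0.14286)
J(c, s) = s + 5*c*s (J(c, s) = 5*c*s + s = s + 5*c*s)
f(o) = 1/7 + 2*o (f(o) = o - (-1/7 - o) = o + (1/7 + o) = 1/7 + 2*o)
(f(J(0, -2)) + n)**2 = ((1/7 + 2*(-2*(1 + 5*0))) + 25)**2 = ((1/7 + 2*(-2*(1 + 0))) + 25)**2 = ((1/7 + 2*(-2*1)) + 25)**2 = ((1/7 + 2*(-2)) + 25)**2 = ((1/7 - 4) + 25)**2 = (-27/7 + 25)**2 = (148/7)**2 = 21904/49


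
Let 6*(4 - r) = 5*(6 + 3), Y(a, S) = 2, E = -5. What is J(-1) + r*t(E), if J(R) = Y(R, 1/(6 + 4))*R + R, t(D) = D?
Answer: 29/2 ≈ 14.500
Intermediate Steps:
J(R) = 3*R (J(R) = 2*R + R = 3*R)
r = -7/2 (r = 4 - 5*(6 + 3)/6 = 4 - 5*9/6 = 4 - ⅙*45 = 4 - 15/2 = -7/2 ≈ -3.5000)
J(-1) + r*t(E) = 3*(-1) - 7/2*(-5) = -3 + 35/2 = 29/2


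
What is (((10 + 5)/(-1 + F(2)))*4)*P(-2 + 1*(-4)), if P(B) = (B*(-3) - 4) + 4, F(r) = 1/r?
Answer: -2160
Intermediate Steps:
P(B) = -3*B (P(B) = (-3*B - 4) + 4 = (-4 - 3*B) + 4 = -3*B)
(((10 + 5)/(-1 + F(2)))*4)*P(-2 + 1*(-4)) = (((10 + 5)/(-1 + 1/2))*4)*(-3*(-2 + 1*(-4))) = ((15/(-1 + ½))*4)*(-3*(-2 - 4)) = ((15/(-½))*4)*(-3*(-6)) = ((15*(-2))*4)*18 = -30*4*18 = -120*18 = -2160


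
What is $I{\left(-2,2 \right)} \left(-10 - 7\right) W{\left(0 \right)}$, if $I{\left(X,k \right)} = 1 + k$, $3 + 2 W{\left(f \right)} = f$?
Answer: $\frac{153}{2} \approx 76.5$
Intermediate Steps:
$W{\left(f \right)} = - \frac{3}{2} + \frac{f}{2}$
$I{\left(-2,2 \right)} \left(-10 - 7\right) W{\left(0 \right)} = \left(1 + 2\right) \left(-10 - 7\right) \left(- \frac{3}{2} + \frac{1}{2} \cdot 0\right) = 3 \left(-17\right) \left(- \frac{3}{2} + 0\right) = \left(-51\right) \left(- \frac{3}{2}\right) = \frac{153}{2}$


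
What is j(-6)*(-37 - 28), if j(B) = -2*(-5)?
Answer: -650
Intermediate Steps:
j(B) = 10
j(-6)*(-37 - 28) = 10*(-37 - 28) = 10*(-65) = -650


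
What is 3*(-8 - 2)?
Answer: -30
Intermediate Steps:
3*(-8 - 2) = 3*(-10) = -30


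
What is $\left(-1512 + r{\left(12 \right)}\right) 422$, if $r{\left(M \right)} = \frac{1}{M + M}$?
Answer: $- \frac{7656557}{12} \approx -6.3805 \cdot 10^{5}$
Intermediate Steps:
$r{\left(M \right)} = \frac{1}{2 M}$
$\left(-1512 + r{\left(12 \right)}\right) 422 = \left(-1512 + \frac{1}{2 \cdot 12}\right) 422 = \left(-1512 + \frac{1}{2} \cdot \frac{1}{12}\right) 422 = \left(-1512 + \frac{1}{24}\right) 422 = \left(- \frac{36287}{24}\right) 422 = - \frac{7656557}{12}$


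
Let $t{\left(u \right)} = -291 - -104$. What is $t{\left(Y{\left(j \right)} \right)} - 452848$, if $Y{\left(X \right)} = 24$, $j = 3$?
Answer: $-453035$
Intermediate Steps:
$t{\left(u \right)} = -187$ ($t{\left(u \right)} = -291 + 104 = -187$)
$t{\left(Y{\left(j \right)} \right)} - 452848 = -187 - 452848 = -453035$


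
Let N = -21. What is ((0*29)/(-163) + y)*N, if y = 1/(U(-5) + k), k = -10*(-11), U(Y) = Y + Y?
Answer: -21/100 ≈ -0.21000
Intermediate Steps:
U(Y) = 2*Y
k = 110
y = 1/100 (y = 1/(2*(-5) + 110) = 1/(-10 + 110) = 1/100 ≈ 0.010000)
((0*29)/(-163) + y)*N = ((0*29)/(-163) + 1/100)*(-21) = (0*(-1/163) + 1/100)*(-21) = (0 + 1/100)*(-21) = (1/100)*(-21) = -21/100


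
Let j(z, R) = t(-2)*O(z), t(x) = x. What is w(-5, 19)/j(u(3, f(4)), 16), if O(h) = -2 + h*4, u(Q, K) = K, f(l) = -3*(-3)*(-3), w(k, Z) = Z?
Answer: 19/220 ≈ 0.086364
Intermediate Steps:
f(l) = -27 (f(l) = 9*(-3) = -27)
O(h) = -2 + 4*h
j(z, R) = 4 - 8*z (j(z, R) = -2*(-2 + 4*z) = 4 - 8*z)
w(-5, 19)/j(u(3, f(4)), 16) = 19/(4 - 8*(-27)) = 19/(4 + 216) = 19/220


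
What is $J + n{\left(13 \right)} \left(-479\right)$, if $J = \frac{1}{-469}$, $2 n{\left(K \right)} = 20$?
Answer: $- \frac{2246511}{469} \approx -4790.0$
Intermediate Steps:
$n{\left(K \right)} = 10$ ($n{\left(K \right)} = \frac{1}{2} \cdot 20 = 10$)
$J = - \frac{1}{469} \approx -0.0021322$
$J + n{\left(13 \right)} \left(-479\right) = - \frac{1}{469} + 10 \left(-479\right) = - \frac{1}{469} - 4790 = - \frac{2246511}{469}$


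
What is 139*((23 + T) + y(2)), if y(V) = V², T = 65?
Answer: 12788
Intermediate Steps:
139*((23 + T) + y(2)) = 139*((23 + 65) + 2²) = 139*(88 + 4) = 139*92 = 12788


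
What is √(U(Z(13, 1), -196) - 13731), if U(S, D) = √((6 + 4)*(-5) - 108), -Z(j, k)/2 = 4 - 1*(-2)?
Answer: √(-13731 + I*√158) ≈ 0.0536 + 117.18*I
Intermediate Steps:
Z(j, k) = -12 (Z(j, k) = -2*(4 - 1*(-2)) = -2*(4 + 2) = -2*6 = -12)
U(S, D) = I*√158 (U(S, D) = √(10*(-5) - 108) = √(-50 - 108) = √(-158) = I*√158)
√(U(Z(13, 1), -196) - 13731) = √(I*√158 - 13731) = √(-13731 + I*√158)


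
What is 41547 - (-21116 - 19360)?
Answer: 82023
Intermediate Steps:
41547 - (-21116 - 19360) = 41547 - 1*(-40476) = 41547 + 40476 = 82023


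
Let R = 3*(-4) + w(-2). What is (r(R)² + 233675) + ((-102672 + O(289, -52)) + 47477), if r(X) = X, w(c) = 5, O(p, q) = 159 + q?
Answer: 178636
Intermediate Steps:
R = -7 (R = 3*(-4) + 5 = -12 + 5 = -7)
(r(R)² + 233675) + ((-102672 + O(289, -52)) + 47477) = ((-7)² + 233675) + ((-102672 + (159 - 52)) + 47477) = (49 + 233675) + ((-102672 + 107) + 47477) = 233724 + (-102565 + 47477) = 233724 - 55088 = 178636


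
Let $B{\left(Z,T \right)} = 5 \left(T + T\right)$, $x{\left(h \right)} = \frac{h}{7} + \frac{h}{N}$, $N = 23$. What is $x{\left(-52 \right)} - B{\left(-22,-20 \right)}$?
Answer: $\frac{30640}{161} \approx 190.31$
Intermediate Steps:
$x{\left(h \right)} = \frac{30 h}{161}$ ($x{\left(h \right)} = \frac{h}{7} + \frac{h}{23} = \frac{30 h}{161}$)
$B{\left(Z,T \right)} = 10 T$ ($B{\left(Z,T \right)} = 5 \cdot 2 T = 10 T$)
$x{\left(-52 \right)} - B{\left(-22,-20 \right)} = \frac{30}{161} \left(-52\right) - 10 \left(-20\right) = - \frac{1560}{161} - -200 = - \frac{1560}{161} + 200 = \frac{30640}{161}$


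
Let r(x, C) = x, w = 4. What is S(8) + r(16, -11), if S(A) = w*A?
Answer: 48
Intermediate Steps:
S(A) = 4*A
S(8) + r(16, -11) = 4*8 + 16 = 32 + 16 = 48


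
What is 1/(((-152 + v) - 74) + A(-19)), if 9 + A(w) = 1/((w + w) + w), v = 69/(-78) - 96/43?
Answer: -63726/15175373 ≈ -0.0041993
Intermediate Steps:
v = -3485/1118 (v = 69*(-1/78) - 96*1/43 = -23/26 - 96/43 = -3485/1118 ≈ -3.1172)
A(w) = -9 + 1/(3*w) (A(w) = -9 + 1/((w + w) + w) = -9 + 1/(2*w + w) = -9 + 1/(3*w))
1/(((-152 + v) - 74) + A(-19)) = 1/(((-152 - 3485/1118) - 74) + (-9 + (1/3)/(-19))) = 1/((-173421/1118 - 74) + (-9 + (1/3)*(-1/19))) = 1/(-256153/1118 + (-9 - 1/57)) = 1/(-256153/1118 - 514/57) = 1/(-15175373/63726) = -63726/15175373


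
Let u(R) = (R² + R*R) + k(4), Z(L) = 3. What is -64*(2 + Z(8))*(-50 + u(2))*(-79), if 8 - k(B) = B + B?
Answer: -1061760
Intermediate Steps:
k(B) = 8 - 2*B (k(B) = 8 - (B + B) = 8 - 2*B)
u(R) = 2*R² (u(R) = (R² + R*R) + (8 - 2*4) = (R² + R²) + (8 - 8) = 2*R² + 0 = 2*R²)
-64*(2 + Z(8))*(-50 + u(2))*(-79) = -64*(2 + 3)*(-50 + 2*2²)*(-79) = -320*(-50 + 2*4)*(-79) = -320*(-50 + 8)*(-79) = -320*(-42)*(-79) = -64*(-210)*(-79) = 13440*(-79) = -1061760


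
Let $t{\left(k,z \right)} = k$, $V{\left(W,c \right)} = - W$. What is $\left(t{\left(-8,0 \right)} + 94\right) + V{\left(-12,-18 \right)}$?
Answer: $98$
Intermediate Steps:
$\left(t{\left(-8,0 \right)} + 94\right) + V{\left(-12,-18 \right)} = \left(-8 + 94\right) - -12 = 86 + 12 = 98$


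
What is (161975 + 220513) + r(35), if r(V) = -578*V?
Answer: 362258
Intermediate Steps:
(161975 + 220513) + r(35) = (161975 + 220513) - 578*35 = 382488 - 20230 = 362258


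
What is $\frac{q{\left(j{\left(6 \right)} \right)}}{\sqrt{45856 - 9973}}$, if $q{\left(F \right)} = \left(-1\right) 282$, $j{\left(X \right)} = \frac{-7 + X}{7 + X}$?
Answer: $- \frac{94 \sqrt{443}}{1329} \approx -1.4887$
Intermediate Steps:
$j{\left(X \right)} = \frac{-7 + X}{7 + X}$
$q{\left(F \right)} = -282$
$\frac{q{\left(j{\left(6 \right)} \right)}}{\sqrt{45856 - 9973}} = - \frac{282}{\sqrt{45856 - 9973}} = - \frac{282}{\sqrt{35883}} = - \frac{282}{9 \sqrt{443}} = - 282 \frac{\sqrt{443}}{3987} = - \frac{94 \sqrt{443}}{1329}$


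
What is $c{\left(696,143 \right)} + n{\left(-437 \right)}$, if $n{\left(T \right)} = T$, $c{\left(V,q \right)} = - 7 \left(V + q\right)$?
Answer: $-6310$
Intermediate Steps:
$c{\left(V,q \right)} = - 7 V - 7 q$
$c{\left(696,143 \right)} + n{\left(-437 \right)} = \left(\left(-7\right) 696 - 1001\right) - 437 = \left(-4872 - 1001\right) - 437 = -5873 - 437 = -6310$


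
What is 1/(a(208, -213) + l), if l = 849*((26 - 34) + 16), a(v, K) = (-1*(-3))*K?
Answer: 1/6153 ≈ 0.00016252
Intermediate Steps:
a(v, K) = 3*K
l = 6792 (l = 849*(-8 + 16) = 849*8 = 6792)
1/(a(208, -213) + l) = 1/(3*(-213) + 6792) = 1/(-639 + 6792) = 1/6153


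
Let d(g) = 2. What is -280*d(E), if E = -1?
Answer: -560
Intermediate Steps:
-280*d(E) = -280*2 = -560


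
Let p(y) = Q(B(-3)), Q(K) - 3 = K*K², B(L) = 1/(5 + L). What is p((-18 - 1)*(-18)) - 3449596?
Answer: -27596743/8 ≈ -3.4496e+6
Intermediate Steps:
Q(K) = 3 + K³ (Q(K) = 3 + K*K² = 3 + K³)
p(y) = 25/8 (p(y) = 3 + (1/(5 - 3))³ = 3 + (1/2)³ = 3 + (½)³ = 3 + ⅛ = 25/8)
p((-18 - 1)*(-18)) - 3449596 = 25/8 - 3449596 = -27596743/8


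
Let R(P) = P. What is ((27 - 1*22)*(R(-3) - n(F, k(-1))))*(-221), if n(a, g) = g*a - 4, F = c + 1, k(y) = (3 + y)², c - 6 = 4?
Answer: 47515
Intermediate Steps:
c = 10 (c = 6 + 4 = 10)
F = 11 (F = 10 + 1 = 11)
n(a, g) = -4 + a*g (n(a, g) = a*g - 4 = -4 + a*g)
((27 - 1*22)*(R(-3) - n(F, k(-1))))*(-221) = ((27 - 1*22)*(-3 - (-4 + 11*(3 - 1)²)))*(-221) = ((27 - 22)*(-3 - (-4 + 11*2²)))*(-221) = (5*(-3 - (-4 + 11*4)))*(-221) = (5*(-3 - (-4 + 44)))*(-221) = (5*(-3 - 1*40))*(-221) = (5*(-3 - 40))*(-221) = (5*(-43))*(-221) = -215*(-221) = 47515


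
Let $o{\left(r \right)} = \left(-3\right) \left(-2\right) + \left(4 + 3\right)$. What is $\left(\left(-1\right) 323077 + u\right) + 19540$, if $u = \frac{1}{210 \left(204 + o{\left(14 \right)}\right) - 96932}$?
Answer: $- \frac{15590267395}{51362} \approx -3.0354 \cdot 10^{5}$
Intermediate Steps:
$o{\left(r \right)} = 13$ ($o{\left(r \right)} = 6 + 7 = 13$)
$u = - \frac{1}{51362}$ ($u = \frac{1}{210 \left(204 + 13\right) - 96932} = \frac{1}{210 \cdot 217 - 96932} = \frac{1}{45570 - 96932} = \frac{1}{-51362} = - \frac{1}{51362} \approx -1.947 \cdot 10^{-5}$)
$\left(\left(-1\right) 323077 + u\right) + 19540 = \left(\left(-1\right) 323077 - \frac{1}{51362}\right) + 19540 = \left(-323077 - \frac{1}{51362}\right) + 19540 = - \frac{16593880875}{51362} + 19540 = - \frac{15590267395}{51362}$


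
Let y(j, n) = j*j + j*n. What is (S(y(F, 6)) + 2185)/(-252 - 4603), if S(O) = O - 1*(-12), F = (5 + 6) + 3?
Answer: -2477/4855 ≈ -0.51020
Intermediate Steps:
F = 14 (F = 11 + 3 = 14)
y(j, n) = j² + j*n
S(O) = 12 + O (S(O) = O + 12 = 12 + O)
(S(y(F, 6)) + 2185)/(-252 - 4603) = ((12 + 14*(14 + 6)) + 2185)/(-252 - 4603) = ((12 + 14*20) + 2185)/(-4855) = ((12 + 280) + 2185)*(-1/4855) = (292 + 2185)*(-1/4855) = 2477*(-1/4855) = -2477/4855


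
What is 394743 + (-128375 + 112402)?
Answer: 378770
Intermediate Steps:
394743 + (-128375 + 112402) = 394743 - 15973 = 378770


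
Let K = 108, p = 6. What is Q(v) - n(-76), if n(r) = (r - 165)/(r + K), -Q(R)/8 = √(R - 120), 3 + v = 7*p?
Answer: 241/32 - 72*I ≈ 7.5313 - 72.0*I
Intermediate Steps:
v = 39 (v = -3 + 7*6 = -3 + 42 = 39)
Q(R) = -8*√(-120 + R) (Q(R) = -8*√(R - 120) = -8*√(-120 + R))
n(r) = (-165 + r)/(108 + r) (n(r) = (r - 165)/(r + 108) = (-165 + r)/(108 + r))
Q(v) - n(-76) = -8*√(-120 + 39) - (-165 - 76)/(108 - 76) = -72*I - (-241)/32 = -72*I - 1*(-241/32) = -72*I + 241/32 = 241/32 - 72*I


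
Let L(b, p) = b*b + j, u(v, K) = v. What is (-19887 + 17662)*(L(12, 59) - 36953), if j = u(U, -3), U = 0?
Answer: 81900025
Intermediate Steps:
j = 0
L(b, p) = b**2 (L(b, p) = b*b + 0 = b**2 + 0 = b**2)
(-19887 + 17662)*(L(12, 59) - 36953) = (-19887 + 17662)*(12**2 - 36953) = -2225*(144 - 36953) = -2225*(-36809) = 81900025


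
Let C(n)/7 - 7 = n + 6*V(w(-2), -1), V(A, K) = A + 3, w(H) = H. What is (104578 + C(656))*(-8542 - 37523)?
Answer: -5033107965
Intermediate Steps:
V(A, K) = 3 + A
C(n) = 91 + 7*n (C(n) = 49 + 7*(n + 6*(3 - 2)) = 49 + 7*(n + 6*1) = 49 + 7*(n + 6) = 49 + 7*(6 + n) = 49 + (42 + 7*n) = 91 + 7*n)
(104578 + C(656))*(-8542 - 37523) = (104578 + (91 + 7*656))*(-8542 - 37523) = (104578 + (91 + 4592))*(-46065) = (104578 + 4683)*(-46065) = 109261*(-46065) = -5033107965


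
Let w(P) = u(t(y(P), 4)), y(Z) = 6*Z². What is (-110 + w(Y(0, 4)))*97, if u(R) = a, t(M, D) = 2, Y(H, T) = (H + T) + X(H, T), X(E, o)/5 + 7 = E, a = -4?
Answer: -11058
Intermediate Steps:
X(E, o) = -35 + 5*E
Y(H, T) = -35 + T + 6*H (Y(H, T) = (H + T) + (-35 + 5*H) = -35 + T + 6*H)
u(R) = -4
w(P) = -4
(-110 + w(Y(0, 4)))*97 = (-110 - 4)*97 = -114*97 = -11058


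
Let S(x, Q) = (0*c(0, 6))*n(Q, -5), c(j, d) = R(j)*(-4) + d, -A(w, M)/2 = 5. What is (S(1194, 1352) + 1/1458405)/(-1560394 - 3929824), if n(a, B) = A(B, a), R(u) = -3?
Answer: -1/8006961382290 ≈ -1.2489e-13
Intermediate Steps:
A(w, M) = -10 (A(w, M) = -2*5 = -10)
n(a, B) = -10
c(j, d) = 12 + d (c(j, d) = -3*(-4) + d = 12 + d)
S(x, Q) = 0 (S(x, Q) = (0*(12 + 6))*(-10) = (0*18)*(-10) = 0*(-10) = 0)
(S(1194, 1352) + 1/1458405)/(-1560394 - 3929824) = (0 + 1/1458405)/(-1560394 - 3929824) = (0 + 1/1458405)/(-5490218) = (1/1458405)*(-1/5490218) = -1/8006961382290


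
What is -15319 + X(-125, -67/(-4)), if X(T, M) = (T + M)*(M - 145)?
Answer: -22975/16 ≈ -1435.9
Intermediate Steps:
X(T, M) = (-145 + M)*(M + T) (X(T, M) = (M + T)*(-145 + M) = (-145 + M)*(M + T))
-15319 + X(-125, -67/(-4)) = -15319 + ((-67/(-4))² - (-9715)/(-4) - 145*(-125) - 67/(-4)*(-125)) = -15319 + ((-67*(-¼))² - (-9715)*(-1)/4 + 18125 - 67*(-¼)*(-125)) = -15319 + ((67/4)² - 145*67/4 + 18125 + (67/4)*(-125)) = -15319 + (4489/16 - 9715/4 + 18125 - 8375/4) = -15319 + 222129/16 = -22975/16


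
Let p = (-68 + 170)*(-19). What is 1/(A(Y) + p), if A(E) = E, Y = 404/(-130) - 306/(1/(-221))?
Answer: 65/4269518 ≈ 1.5224e-5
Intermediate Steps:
p = -1938 (p = 102*(-19) = -1938)
Y = 4395488/65 (Y = 404*(-1/130) - 306/(-1/221) = -202/65 - 306*(-221) = -202/65 + 67626 = 4395488/65 ≈ 67623.)
1/(A(Y) + p) = 1/(4395488/65 - 1938) = 1/(4269518/65) = 65/4269518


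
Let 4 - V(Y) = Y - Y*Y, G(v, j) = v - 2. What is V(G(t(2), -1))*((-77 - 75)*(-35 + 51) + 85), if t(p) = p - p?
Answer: -23470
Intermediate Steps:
t(p) = 0
G(v, j) = -2 + v
V(Y) = 4 + Y² - Y (V(Y) = 4 - (Y - Y*Y) = 4 - (Y - Y²) = 4 + (Y² - Y) = 4 + Y² - Y)
V(G(t(2), -1))*((-77 - 75)*(-35 + 51) + 85) = (4 + (-2 + 0)² - (-2 + 0))*((-77 - 75)*(-35 + 51) + 85) = (4 + (-2)² - 1*(-2))*(-152*16 + 85) = (4 + 4 + 2)*(-2432 + 85) = 10*(-2347) = -23470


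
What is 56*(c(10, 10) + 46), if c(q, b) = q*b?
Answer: 8176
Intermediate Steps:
c(q, b) = b*q
56*(c(10, 10) + 46) = 56*(10*10 + 46) = 56*(100 + 46) = 56*146 = 8176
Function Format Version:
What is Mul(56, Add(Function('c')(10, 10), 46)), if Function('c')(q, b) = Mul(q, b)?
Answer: 8176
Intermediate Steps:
Function('c')(q, b) = Mul(b, q)
Mul(56, Add(Function('c')(10, 10), 46)) = Mul(56, Add(Mul(10, 10), 46)) = Mul(56, Add(100, 46)) = Mul(56, 146) = 8176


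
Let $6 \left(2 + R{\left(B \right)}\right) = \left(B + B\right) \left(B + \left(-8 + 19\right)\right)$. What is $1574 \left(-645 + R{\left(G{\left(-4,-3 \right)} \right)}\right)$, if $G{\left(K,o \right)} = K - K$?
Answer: $-1018378$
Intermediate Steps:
$G{\left(K,o \right)} = 0$
$R{\left(B \right)} = -2 + \frac{B \left(11 + B\right)}{3}$ ($R{\left(B \right)} = -2 + \frac{\left(B + B\right) \left(B + \left(-8 + 19\right)\right)}{6} = -2 + \frac{2 B \left(B + 11\right)}{6} = -2 + \frac{2 B \left(11 + B\right)}{6} = -2 + \frac{B \left(11 + B\right)}{3}$)
$1574 \left(-645 + R{\left(G{\left(-4,-3 \right)} \right)}\right) = 1574 \left(-645 + \left(-2 + \frac{0^{2}}{3} + \frac{11}{3} \cdot 0\right)\right) = 1574 \left(-645 + \left(-2 + \frac{1}{3} \cdot 0 + 0\right)\right) = 1574 \left(-645 + \left(-2 + 0 + 0\right)\right) = 1574 \left(-645 - 2\right) = 1574 \left(-647\right) = -1018378$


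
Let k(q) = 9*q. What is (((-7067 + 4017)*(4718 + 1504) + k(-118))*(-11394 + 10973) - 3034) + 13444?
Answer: 7989816612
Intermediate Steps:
(((-7067 + 4017)*(4718 + 1504) + k(-118))*(-11394 + 10973) - 3034) + 13444 = (((-7067 + 4017)*(4718 + 1504) + 9*(-118))*(-11394 + 10973) - 3034) + 13444 = ((-3050*6222 - 1062)*(-421) - 3034) + 13444 = ((-18977100 - 1062)*(-421) - 3034) + 13444 = (-18978162*(-421) - 3034) + 13444 = (7989806202 - 3034) + 13444 = 7989803168 + 13444 = 7989816612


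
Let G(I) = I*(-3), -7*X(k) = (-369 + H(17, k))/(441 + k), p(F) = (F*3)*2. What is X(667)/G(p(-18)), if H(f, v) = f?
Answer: 22/157059 ≈ 0.00014007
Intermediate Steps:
p(F) = 6*F (p(F) = (3*F)*2 = 6*F)
X(k) = 352/(7*(441 + k)) (X(k) = -(-369 + 17)/(7*(441 + k)) = -(-352)/(7*(441 + k)) = 352/(7*(441 + k)))
G(I) = -3*I
X(667)/G(p(-18)) = (352/(7*(441 + 667)))/((-18*(-18))) = ((352/7)/1108)/((-3*(-108))) = ((352/7)*(1/1108))/324 = (88/1939)*(1/324) = 22/157059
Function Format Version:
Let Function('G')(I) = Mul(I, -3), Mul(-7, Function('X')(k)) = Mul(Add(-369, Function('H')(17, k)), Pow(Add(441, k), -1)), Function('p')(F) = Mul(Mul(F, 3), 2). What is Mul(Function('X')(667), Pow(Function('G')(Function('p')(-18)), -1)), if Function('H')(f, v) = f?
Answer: Rational(22, 157059) ≈ 0.00014007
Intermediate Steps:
Function('p')(F) = Mul(6, F) (Function('p')(F) = Mul(Mul(3, F), 2) = Mul(6, F))
Function('X')(k) = Mul(Rational(352, 7), Pow(Add(441, k), -1)) (Function('X')(k) = Mul(Rational(-1, 7), Mul(Add(-369, 17), Pow(Add(441, k), -1))) = Mul(Rational(-1, 7), Mul(-352, Pow(Add(441, k), -1))) = Mul(Rational(352, 7), Pow(Add(441, k), -1)))
Function('G')(I) = Mul(-3, I)
Mul(Function('X')(667), Pow(Function('G')(Function('p')(-18)), -1)) = Mul(Mul(Rational(352, 7), Pow(Add(441, 667), -1)), Pow(Mul(-3, Mul(6, -18)), -1)) = Mul(Mul(Rational(352, 7), Pow(1108, -1)), Pow(Mul(-3, -108), -1)) = Mul(Mul(Rational(352, 7), Rational(1, 1108)), Pow(324, -1)) = Mul(Rational(88, 1939), Rational(1, 324)) = Rational(22, 157059)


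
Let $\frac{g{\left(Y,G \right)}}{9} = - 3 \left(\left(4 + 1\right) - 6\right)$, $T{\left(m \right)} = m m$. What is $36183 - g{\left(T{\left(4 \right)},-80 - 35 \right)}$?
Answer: $36156$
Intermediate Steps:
$T{\left(m \right)} = m^{2}$
$g{\left(Y,G \right)} = 27$ ($g{\left(Y,G \right)} = 9 \left(- 3 \left(\left(4 + 1\right) - 6\right)\right) = 9 \left(- 3 \left(5 - 6\right)\right) = 9 \left(\left(-3\right) \left(-1\right)\right) = 9 \cdot 3 = 27$)
$36183 - g{\left(T{\left(4 \right)},-80 - 35 \right)} = 36183 - 27 = 36156$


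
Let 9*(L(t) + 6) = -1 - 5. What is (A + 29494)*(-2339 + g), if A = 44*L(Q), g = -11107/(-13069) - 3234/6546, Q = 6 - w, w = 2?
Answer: -2921092284748070/42774837 ≈ -6.8290e+7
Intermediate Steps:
Q = 4 (Q = 6 - 1*2 = 6 - 2 = 4)
L(t) = -20/3 (L(t) = -6 + (-1 - 5)/9 = -6 + (⅑)*(-6) = -6 - ⅔ = -20/3)
g = 5073546/14258279 (g = -11107*(-1/13069) - 3234*1/6546 = 11107/13069 - 539/1091 = 5073546/14258279 ≈ 0.35583)
A = -880/3 (A = 44*(-20/3) = -880/3 ≈ -293.33)
(A + 29494)*(-2339 + g) = (-880/3 + 29494)*(-2339 + 5073546/14258279) = (87602/3)*(-33345041035/14258279) = -2921092284748070/42774837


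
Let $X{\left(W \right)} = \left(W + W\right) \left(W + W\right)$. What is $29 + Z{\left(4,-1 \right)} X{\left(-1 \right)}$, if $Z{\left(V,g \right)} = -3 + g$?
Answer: $13$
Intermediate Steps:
$X{\left(W \right)} = 4 W^{2}$ ($X{\left(W \right)} = 2 W 2 W = 4 W^{2}$)
$29 + Z{\left(4,-1 \right)} X{\left(-1 \right)} = 29 + \left(-3 - 1\right) 4 \left(-1\right)^{2} = 29 - 4 \cdot 4 \cdot 1 = 29 - 16 = 13$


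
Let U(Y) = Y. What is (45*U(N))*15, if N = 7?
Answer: 4725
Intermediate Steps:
(45*U(N))*15 = (45*7)*15 = 315*15 = 4725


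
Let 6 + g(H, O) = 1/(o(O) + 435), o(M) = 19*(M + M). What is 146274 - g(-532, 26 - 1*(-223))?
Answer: 1447733159/9897 ≈ 1.4628e+5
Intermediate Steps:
o(M) = 38*M (o(M) = 19*(2*M) = 38*M)
g(H, O) = -6 + 1/(435 + 38*O) (g(H, O) = -6 + 1/(38*O + 435) = -6 + 1/(435 + 38*O))
146274 - g(-532, 26 - 1*(-223)) = 146274 - (-2609 - 228*(26 - 1*(-223)))/(435 + 38*(26 - 1*(-223))) = 146274 - (-2609 - 228*(26 + 223))/(435 + 38*(26 + 223)) = 146274 - (-2609 - 228*249)/(435 + 38*249) = 146274 - (-2609 - 56772)/(435 + 9462) = 146274 - (-59381)/9897 = 146274 - 1*(-59381/9897) = 146274 + 59381/9897 = 1447733159/9897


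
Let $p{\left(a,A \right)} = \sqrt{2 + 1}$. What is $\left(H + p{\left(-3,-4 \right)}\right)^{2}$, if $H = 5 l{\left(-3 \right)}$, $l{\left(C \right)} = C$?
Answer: $\left(15 - \sqrt{3}\right)^{2} \approx 176.04$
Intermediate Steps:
$p{\left(a,A \right)} = \sqrt{3}$
$H = -15$ ($H = 5 \left(-3\right) = -15$)
$\left(H + p{\left(-3,-4 \right)}\right)^{2} = \left(-15 + \sqrt{3}\right)^{2}$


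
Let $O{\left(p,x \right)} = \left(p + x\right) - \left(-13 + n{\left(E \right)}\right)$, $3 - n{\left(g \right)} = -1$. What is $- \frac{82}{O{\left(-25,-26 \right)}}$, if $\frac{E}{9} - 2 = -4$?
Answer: $\frac{41}{21} \approx 1.9524$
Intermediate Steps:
$E = -18$ ($E = 18 + 9 \left(-4\right) = 18 - 36 = -18$)
$n{\left(g \right)} = 4$ ($n{\left(g \right)} = 3 - -1 = 3 + 1 = 4$)
$O{\left(p,x \right)} = 9 + p + x$ ($O{\left(p,x \right)} = \left(p + x\right) + \left(13 - 4\right) = \left(p + x\right) + 9 = 9 + p + x$)
$- \frac{82}{O{\left(-25,-26 \right)}} = - \frac{82}{9 - 25 - 26} = - \frac{82}{-42} = \left(-82\right) \left(- \frac{1}{42}\right) = \frac{41}{21}$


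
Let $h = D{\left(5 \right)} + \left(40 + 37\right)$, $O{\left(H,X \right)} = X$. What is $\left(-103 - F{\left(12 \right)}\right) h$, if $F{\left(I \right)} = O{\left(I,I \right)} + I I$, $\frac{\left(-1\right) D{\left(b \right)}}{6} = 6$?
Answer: $-10619$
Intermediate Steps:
$D{\left(b \right)} = -36$ ($D{\left(b \right)} = \left(-6\right) 6 = -36$)
$F{\left(I \right)} = I + I^{2}$ ($F{\left(I \right)} = I + I I = I + I^{2}$)
$h = 41$ ($h = -36 + \left(40 + 37\right) = -36 + 77 = 41$)
$\left(-103 - F{\left(12 \right)}\right) h = \left(-103 - 12 \left(1 + 12\right)\right) 41 = \left(-103 - 12 \cdot 13\right) 41 = \left(-103 - 156\right) 41 = \left(-259\right) 41 = -10619$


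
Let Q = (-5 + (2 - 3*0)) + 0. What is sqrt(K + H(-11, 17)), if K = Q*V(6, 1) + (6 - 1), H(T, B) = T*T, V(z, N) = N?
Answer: sqrt(123) ≈ 11.091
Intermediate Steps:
H(T, B) = T**2
Q = -3 (Q = (-5 + (2 + 0)) + 0 = (-5 + 2) + 0 = -3 + 0 = -3)
K = 2 (K = -3*1 + (6 - 1) = -3 + 5 = 2)
sqrt(K + H(-11, 17)) = sqrt(2 + (-11)**2) = sqrt(2 + 121) = sqrt(123)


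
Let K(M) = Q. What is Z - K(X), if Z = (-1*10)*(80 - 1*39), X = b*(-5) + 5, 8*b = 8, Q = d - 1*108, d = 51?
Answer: -353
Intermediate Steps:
Q = -57 (Q = 51 - 1*108 = 51 - 108 = -57)
b = 1 (b = (1/8)*8 = 1)
X = 0 (X = 1*(-5) + 5 = -5 + 5 = 0)
K(M) = -57
Z = -410 (Z = -10*(80 - 39) = -10*41 = -410)
Z - K(X) = -410 - 1*(-57) = -410 + 57 = -353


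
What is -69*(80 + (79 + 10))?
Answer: -11661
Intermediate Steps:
-69*(80 + (79 + 10)) = -69*(80 + 89) = -69*169 = -11661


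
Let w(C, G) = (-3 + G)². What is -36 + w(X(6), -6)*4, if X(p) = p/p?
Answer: 288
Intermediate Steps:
X(p) = 1
-36 + w(X(6), -6)*4 = -36 + (-3 - 6)²*4 = -36 + (-9)²*4 = -36 + 81*4 = -36 + 324 = 288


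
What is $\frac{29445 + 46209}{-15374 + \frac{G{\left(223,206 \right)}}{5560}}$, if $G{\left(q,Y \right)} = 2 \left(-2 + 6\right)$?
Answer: $- \frac{17526510}{3561643} \approx -4.9209$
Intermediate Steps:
$G{\left(q,Y \right)} = 8$ ($G{\left(q,Y \right)} = 2 \cdot 4 = 8$)
$\frac{29445 + 46209}{-15374 + \frac{G{\left(223,206 \right)}}{5560}} = \frac{29445 + 46209}{-15374 + \frac{8}{5560}} = \frac{75654}{-15374 + 8 \cdot \frac{1}{5560}} = \frac{75654}{-15374 + \frac{1}{695}} = \frac{75654}{- \frac{10684929}{695}} = 75654 \left(- \frac{695}{10684929}\right) = - \frac{17526510}{3561643}$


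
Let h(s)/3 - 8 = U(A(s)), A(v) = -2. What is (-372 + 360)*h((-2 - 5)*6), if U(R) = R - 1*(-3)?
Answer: -324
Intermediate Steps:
U(R) = 3 + R (U(R) = R + 3 = 3 + R)
h(s) = 27 (h(s) = 24 + 3*(3 - 2) = 24 + 3*1 = 24 + 3 = 27)
(-372 + 360)*h((-2 - 5)*6) = (-372 + 360)*27 = -12*27 = -324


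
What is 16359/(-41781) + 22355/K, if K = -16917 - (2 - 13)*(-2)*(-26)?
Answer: -4215446/2396177 ≈ -1.7592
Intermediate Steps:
K = -16345 (K = -16917 - (-11*(-2))*(-26) = -16917 - 22*(-26) = -16917 - 1*(-572) = -16917 + 572 = -16345)
16359/(-41781) + 22355/K = 16359/(-41781) + 22355/(-16345) = 16359*(-1/41781) + 22355*(-1/16345) = -287/733 - 4471/3269 = -4215446/2396177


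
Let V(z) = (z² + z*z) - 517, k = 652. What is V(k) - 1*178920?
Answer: 670771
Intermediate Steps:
V(z) = -517 + 2*z² (V(z) = (z² + z²) - 517 = 2*z² - 517 = -517 + 2*z²)
V(k) - 1*178920 = (-517 + 2*652²) - 1*178920 = (-517 + 2*425104) - 178920 = (-517 + 850208) - 178920 = 849691 - 178920 = 670771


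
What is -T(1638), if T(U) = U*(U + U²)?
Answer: -4397509116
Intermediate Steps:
-T(1638) = -1638²*(1 + 1638) = -2683044*1639 = -1*4397509116 = -4397509116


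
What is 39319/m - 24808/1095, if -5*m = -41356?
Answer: -115812589/6469260 ≈ -17.902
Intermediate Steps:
m = 41356/5 (m = -1/5*(-41356) = 41356/5 ≈ 8271.2)
39319/m - 24808/1095 = 39319/(41356/5) - 24808/1095 = 39319*(5/41356) - 24808*1/1095 = 28085/5908 - 24808/1095 = -115812589/6469260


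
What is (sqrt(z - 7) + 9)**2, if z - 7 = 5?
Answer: (9 + sqrt(5))**2 ≈ 126.25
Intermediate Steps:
z = 12 (z = 7 + 5 = 12)
(sqrt(z - 7) + 9)**2 = (sqrt(12 - 7) + 9)**2 = (sqrt(5) + 9)**2 = (9 + sqrt(5))**2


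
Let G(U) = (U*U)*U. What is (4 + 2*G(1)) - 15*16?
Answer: -234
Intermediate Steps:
G(U) = U³ (G(U) = U²*U = U³)
(4 + 2*G(1)) - 15*16 = (4 + 2*1³) - 15*16 = (4 + 2*1) - 240 = (4 + 2) - 240 = 6 - 240 = -234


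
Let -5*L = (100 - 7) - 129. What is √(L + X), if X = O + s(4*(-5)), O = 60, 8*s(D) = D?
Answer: √6470/10 ≈ 8.0436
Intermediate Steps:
s(D) = D/8
L = 36/5 (L = -((100 - 7) - 129)/5 = -(93 - 129)/5 = -⅕*(-36) = 36/5 ≈ 7.2000)
X = 115/2 (X = 60 + (4*(-5))/8 = 60 + (⅛)*(-20) = 60 - 5/2 = 115/2 ≈ 57.500)
√(L + X) = √(36/5 + 115/2) = √(647/10) = √6470/10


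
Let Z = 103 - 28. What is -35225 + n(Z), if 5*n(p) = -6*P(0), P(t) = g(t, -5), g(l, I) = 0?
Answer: -35225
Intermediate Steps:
P(t) = 0
Z = 75
n(p) = 0 (n(p) = (-6*0)/5 = (⅕)*0 = 0)
-35225 + n(Z) = -35225 + 0 = -35225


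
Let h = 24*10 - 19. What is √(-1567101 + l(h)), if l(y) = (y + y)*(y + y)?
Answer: I*√1371737 ≈ 1171.2*I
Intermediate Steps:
h = 221 (h = 240 - 19 = 221)
l(y) = 4*y² (l(y) = (2*y)*(2*y) = 4*y²)
√(-1567101 + l(h)) = √(-1567101 + 4*221²) = √(-1567101 + 4*48841) = √(-1567101 + 195364) = √(-1371737) = I*√1371737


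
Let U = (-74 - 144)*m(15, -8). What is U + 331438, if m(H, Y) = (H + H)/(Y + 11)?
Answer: 329258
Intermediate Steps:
m(H, Y) = 2*H/(11 + Y) (m(H, Y) = (2*H)/(11 + Y) = 2*H/(11 + Y))
U = -2180 (U = (-74 - 144)*(2*15/(11 - 8)) = -436*15/3 = -218*10 = -2180)
U + 331438 = -2180 + 331438 = 329258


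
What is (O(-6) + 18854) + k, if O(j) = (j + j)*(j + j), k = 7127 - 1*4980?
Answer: 21145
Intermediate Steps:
k = 2147 (k = 7127 - 4980 = 2147)
O(j) = 4*j**2 (O(j) = (2*j)*(2*j) = 4*j**2)
(O(-6) + 18854) + k = (4*(-6)**2 + 18854) + 2147 = (4*36 + 18854) + 2147 = (144 + 18854) + 2147 = 18998 + 2147 = 21145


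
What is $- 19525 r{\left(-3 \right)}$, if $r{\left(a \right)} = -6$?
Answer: $117150$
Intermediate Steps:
$- 19525 r{\left(-3 \right)} = \left(-19525\right) \left(-6\right) = 117150$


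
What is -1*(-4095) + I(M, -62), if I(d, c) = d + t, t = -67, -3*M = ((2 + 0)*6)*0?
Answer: 4028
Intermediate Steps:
M = 0 (M = -(2 + 0)*6*0/3 = -2*6*0/3 = -4*0 = -⅓*0 = 0)
I(d, c) = -67 + d (I(d, c) = d - 67 = -67 + d)
-1*(-4095) + I(M, -62) = -1*(-4095) + (-67 + 0) = 4095 - 67 = 4028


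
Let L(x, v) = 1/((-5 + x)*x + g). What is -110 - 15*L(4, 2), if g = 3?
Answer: -95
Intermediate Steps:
L(x, v) = 1/(3 + x*(-5 + x)) (L(x, v) = 1/((-5 + x)*x + 3) = 1/(x*(-5 + x) + 3) = 1/(3 + x*(-5 + x)))
-110 - 15*L(4, 2) = -110 - 15/(3 + 4**2 - 5*4) = -110 - 15/(3 + 16 - 20) = -110 - 15/(-1) = -110 - 15*(-1) = -110 + 15 = -95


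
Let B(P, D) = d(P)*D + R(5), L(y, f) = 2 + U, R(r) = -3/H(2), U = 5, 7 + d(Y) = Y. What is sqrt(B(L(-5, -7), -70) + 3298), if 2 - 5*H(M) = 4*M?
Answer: sqrt(13202)/2 ≈ 57.450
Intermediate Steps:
d(Y) = -7 + Y
H(M) = 2/5 - 4*M/5
R(r) = 5/2 (R(r) = -3/(2/5 - 4/5*2) = -3/(2/5 - 8/5) = -3/(-6/5) = -3*(-5/6) = 5/2)
L(y, f) = 7 (L(y, f) = 2 + 5 = 7)
B(P, D) = 5/2 + D*(-7 + P) (B(P, D) = (-7 + P)*D + 5/2 = D*(-7 + P) + 5/2 = 5/2 + D*(-7 + P))
sqrt(B(L(-5, -7), -70) + 3298) = sqrt((5/2 - 70*(-7 + 7)) + 3298) = sqrt((5/2 - 70*0) + 3298) = sqrt((5/2 + 0) + 3298) = sqrt(5/2 + 3298) = sqrt(6601/2) = sqrt(13202)/2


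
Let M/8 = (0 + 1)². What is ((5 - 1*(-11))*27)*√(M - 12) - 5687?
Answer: -5687 + 864*I ≈ -5687.0 + 864.0*I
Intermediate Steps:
M = 8 (M = 8*(0 + 1)² = 8*1² = 8*1 = 8)
((5 - 1*(-11))*27)*√(M - 12) - 5687 = ((5 - 1*(-11))*27)*√(8 - 12) - 5687 = ((5 + 11)*27)*√(-4) - 5687 = (16*27)*(2*I) - 5687 = 432*(2*I) - 5687 = 864*I - 5687 = -5687 + 864*I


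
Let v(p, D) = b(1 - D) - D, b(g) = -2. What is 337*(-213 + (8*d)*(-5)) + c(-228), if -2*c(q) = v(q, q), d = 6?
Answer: -152774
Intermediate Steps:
v(p, D) = -2 - D
c(q) = 1 + q/2 (c(q) = -(-2 - q)/2 = 1 + q/2)
337*(-213 + (8*d)*(-5)) + c(-228) = 337*(-213 + (8*6)*(-5)) + (1 + (½)*(-228)) = 337*(-213 + 48*(-5)) + (1 - 114) = 337*(-213 - 240) - 113 = 337*(-453) - 113 = -152661 - 113 = -152774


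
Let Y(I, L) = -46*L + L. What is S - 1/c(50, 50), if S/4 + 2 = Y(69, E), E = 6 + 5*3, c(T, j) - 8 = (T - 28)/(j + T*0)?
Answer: -799293/211 ≈ -3788.1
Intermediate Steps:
c(T, j) = 8 + (-28 + T)/j (c(T, j) = 8 + (T - 28)/(j + T*0) = 8 + (-28 + T)/(j + 0) = 8 + (-28 + T)/j)
E = 21 (E = 6 + 15 = 21)
Y(I, L) = -45*L
S = -3788 (S = -8 + 4*(-45*21) = -8 + 4*(-945) = -8 - 3780 = -3788)
S - 1/c(50, 50) = -3788 - 1/((-28 + 50 + 8*50)/50) = -3788 - 1/((-28 + 50 + 400)/50) = -3788 - 1/((1/50)*422) = -3788 - 1/211/25 = -3788 - 1*25/211 = -3788 - 25/211 = -799293/211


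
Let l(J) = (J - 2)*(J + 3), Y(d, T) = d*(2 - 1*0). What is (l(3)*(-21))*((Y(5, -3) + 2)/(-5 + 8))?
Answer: -504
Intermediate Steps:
Y(d, T) = 2*d (Y(d, T) = d*(2 + 0) = d*2 = 2*d)
l(J) = (-2 + J)*(3 + J)
(l(3)*(-21))*((Y(5, -3) + 2)/(-5 + 8)) = ((-6 + 3 + 3**2)*(-21))*((2*5 + 2)/(-5 + 8)) = ((-6 + 3 + 9)*(-21))*((10 + 2)/3) = (6*(-21))*(12*(1/3)) = -126*4 = -504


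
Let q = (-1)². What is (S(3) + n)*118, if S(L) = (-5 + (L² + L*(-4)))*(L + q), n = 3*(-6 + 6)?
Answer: -3776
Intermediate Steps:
n = 0 (n = 3*0 = 0)
q = 1
S(L) = (1 + L)*(-5 + L² - 4*L) (S(L) = (-5 + (L² + L*(-4)))*(L + 1) = (-5 + (L² - 4*L))*(1 + L) = (-5 + L² - 4*L)*(1 + L) = (1 + L)*(-5 + L² - 4*L))
(S(3) + n)*118 = ((-5 + 3³ - 9*3 - 3*3²) + 0)*118 = ((-5 + 27 - 27 - 3*9) + 0)*118 = ((-5 + 27 - 27 - 27) + 0)*118 = (-32 + 0)*118 = -32*118 = -3776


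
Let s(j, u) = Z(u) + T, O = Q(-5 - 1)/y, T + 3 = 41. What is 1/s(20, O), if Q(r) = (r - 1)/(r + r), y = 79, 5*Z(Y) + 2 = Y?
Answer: 4740/178231 ≈ 0.026595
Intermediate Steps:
T = 38 (T = -3 + 41 = 38)
Z(Y) = -⅖ + Y/5
Q(r) = (-1 + r)/(2*r) (Q(r) = (-1 + r)/((2*r)) = (-1 + r)*(1/(2*r)) = (-1 + r)/(2*r))
O = 7/948 (O = ((-1 + (-5 - 1))/(2*(-5 - 1)))/79 = ((½)*(-1 - 6)/(-6))*(1/79) = ((½)*(-⅙)*(-7))*(1/79) = (7/12)*(1/79) = 7/948 ≈ 0.0073840)
s(j, u) = 188/5 + u/5 (s(j, u) = (-⅖ + u/5) + 38 = 188/5 + u/5)
1/s(20, O) = 1/(188/5 + (⅕)*(7/948)) = 1/(188/5 + 7/4740) = 1/(178231/4740) = 4740/178231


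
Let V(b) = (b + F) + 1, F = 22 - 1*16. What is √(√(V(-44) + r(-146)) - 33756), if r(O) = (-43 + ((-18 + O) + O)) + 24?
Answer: √(-33756 + I*√366) ≈ 0.0521 + 183.73*I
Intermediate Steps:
F = 6 (F = 22 - 16 = 6)
r(O) = -37 + 2*O (r(O) = (-43 + (-18 + 2*O)) + 24 = (-61 + 2*O) + 24 = -37 + 2*O)
V(b) = 7 + b (V(b) = (b + 6) + 1 = (6 + b) + 1 = 7 + b)
√(√(V(-44) + r(-146)) - 33756) = √(√((7 - 44) + (-37 + 2*(-146))) - 33756) = √(√(-37 + (-37 - 292)) - 33756) = √(√(-37 - 329) - 33756) = √(√(-366) - 33756) = √(I*√366 - 33756) = √(-33756 + I*√366)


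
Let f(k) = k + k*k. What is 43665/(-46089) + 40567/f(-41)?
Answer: 599360621/25195320 ≈ 23.789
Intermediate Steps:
f(k) = k + k²
43665/(-46089) + 40567/f(-41) = 43665/(-46089) + 40567/((-41*(1 - 41))) = 43665*(-1/46089) + 40567/((-41*(-40))) = -14555/15363 + 40567/1640 = 599360621/25195320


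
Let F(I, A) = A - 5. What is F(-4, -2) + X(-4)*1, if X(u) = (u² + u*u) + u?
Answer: 21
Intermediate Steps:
X(u) = u + 2*u² (X(u) = (u² + u²) + u = 2*u² + u = u + 2*u²)
F(I, A) = -5 + A
F(-4, -2) + X(-4)*1 = (-5 - 2) - 4*(1 + 2*(-4))*1 = -7 - 4*(1 - 8)*1 = -7 - 4*(-7)*1 = -7 + 28*1 = -7 + 28 = 21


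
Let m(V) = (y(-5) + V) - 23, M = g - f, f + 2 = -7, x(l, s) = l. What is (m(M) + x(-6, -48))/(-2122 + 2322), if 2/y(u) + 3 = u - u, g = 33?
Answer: 37/600 ≈ 0.061667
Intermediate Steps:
y(u) = -⅔ (y(u) = 2/(-3 + (u - u)) = 2/(-3 + 0) = 2/(-3) = 2*(-⅓) = -⅔)
f = -9 (f = -2 - 7 = -9)
M = 42 (M = 33 - 1*(-9) = 33 + 9 = 42)
m(V) = -71/3 + V (m(V) = (-⅔ + V) - 23 = -71/3 + V)
(m(M) + x(-6, -48))/(-2122 + 2322) = ((-71/3 + 42) - 6)/(-2122 + 2322) = (55/3 - 6)/200 = (37/3)*(1/200) = 37/600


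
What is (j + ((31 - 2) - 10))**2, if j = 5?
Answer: 576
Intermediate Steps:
(j + ((31 - 2) - 10))**2 = (5 + ((31 - 2) - 10))**2 = (5 + (29 - 10))**2 = (5 + 19)**2 = 24**2 = 576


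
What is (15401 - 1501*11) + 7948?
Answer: 6838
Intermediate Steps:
(15401 - 1501*11) + 7948 = (15401 - 16511) + 7948 = -1110 + 7948 = 6838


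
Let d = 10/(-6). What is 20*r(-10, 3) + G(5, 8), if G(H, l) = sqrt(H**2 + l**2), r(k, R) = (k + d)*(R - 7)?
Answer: 2800/3 + sqrt(89) ≈ 942.77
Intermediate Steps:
d = -5/3 (d = 10*(-1/6) = -5/3 ≈ -1.6667)
r(k, R) = (-7 + R)*(-5/3 + k) (r(k, R) = (k - 5/3)*(R - 7) = (-5/3 + k)*(-7 + R) = (-7 + R)*(-5/3 + k))
20*r(-10, 3) + G(5, 8) = 20*(35/3 - 7*(-10) - 5/3*3 + 3*(-10)) + sqrt(5**2 + 8**2) = 20*(35/3 + 70 - 5 - 30) + sqrt(25 + 64) = 20*(140/3) + sqrt(89) = 2800/3 + sqrt(89)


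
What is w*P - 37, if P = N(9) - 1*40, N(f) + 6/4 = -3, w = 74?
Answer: -3330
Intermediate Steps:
N(f) = -9/2 (N(f) = -3/2 - 3 = -9/2)
P = -89/2 (P = -9/2 - 1*40 = -9/2 - 40 = -89/2 ≈ -44.500)
w*P - 37 = 74*(-89/2) - 37 = -3293 - 37 = -3330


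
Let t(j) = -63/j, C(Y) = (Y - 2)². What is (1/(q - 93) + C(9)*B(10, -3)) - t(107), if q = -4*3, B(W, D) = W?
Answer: 5511658/11235 ≈ 490.58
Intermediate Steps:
C(Y) = (-2 + Y)²
q = -12
(1/(q - 93) + C(9)*B(10, -3)) - t(107) = (1/(-12 - 93) + (-2 + 9)²*10) - (-63)/107 = (1/(-105) + 7²*10) - (-63)/107 = (-1/105 + 49*10) - 1*(-63/107) = (-1/105 + 490) + 63/107 = 51449/105 + 63/107 = 5511658/11235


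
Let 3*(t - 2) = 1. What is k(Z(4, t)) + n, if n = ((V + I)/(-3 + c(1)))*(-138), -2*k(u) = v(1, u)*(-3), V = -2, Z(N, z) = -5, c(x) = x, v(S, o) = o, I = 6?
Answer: 537/2 ≈ 268.50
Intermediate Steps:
t = 7/3 (t = 2 + (⅓)*1 = 2 + ⅓ = 7/3 ≈ 2.3333)
k(u) = 3*u/2 (k(u) = -u*(-3)/2 = -(-3)*u/2 = 3*u/2)
n = 276 (n = ((-2 + 6)/(-3 + 1))*(-138) = (4/(-2))*(-138) = (4*(-½))*(-138) = -2*(-138) = 276)
k(Z(4, t)) + n = (3/2)*(-5) + 276 = -15/2 + 276 = 537/2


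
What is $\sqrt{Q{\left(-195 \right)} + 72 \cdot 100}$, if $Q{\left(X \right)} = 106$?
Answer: $\sqrt{7306} \approx 85.475$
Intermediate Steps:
$\sqrt{Q{\left(-195 \right)} + 72 \cdot 100} = \sqrt{106 + 72 \cdot 100} = \sqrt{106 + 7200} = \sqrt{7306}$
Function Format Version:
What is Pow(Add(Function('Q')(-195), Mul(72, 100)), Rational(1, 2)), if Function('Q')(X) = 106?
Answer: Pow(7306, Rational(1, 2)) ≈ 85.475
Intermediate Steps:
Pow(Add(Function('Q')(-195), Mul(72, 100)), Rational(1, 2)) = Pow(Add(106, Mul(72, 100)), Rational(1, 2)) = Pow(Add(106, 7200), Rational(1, 2)) = Pow(7306, Rational(1, 2))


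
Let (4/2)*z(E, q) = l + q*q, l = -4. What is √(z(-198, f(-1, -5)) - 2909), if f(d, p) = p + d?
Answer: I*√2893 ≈ 53.787*I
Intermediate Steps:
f(d, p) = d + p
z(E, q) = -2 + q²/2 (z(E, q) = (-4 + q*q)/2 = (-4 + q²)/2 = -2 + q²/2)
√(z(-198, f(-1, -5)) - 2909) = √((-2 + (-1 - 5)²/2) - 2909) = √((-2 + (½)*(-6)²) - 2909) = √((-2 + (½)*36) - 2909) = √((-2 + 18) - 2909) = √(16 - 2909) = √(-2893) = I*√2893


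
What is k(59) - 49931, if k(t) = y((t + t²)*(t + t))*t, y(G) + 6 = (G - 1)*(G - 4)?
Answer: 10294786628151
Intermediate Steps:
y(G) = -6 + (-1 + G)*(-4 + G) (y(G) = -6 + (G - 1)*(G - 4) = -6 + (-1 + G)*(-4 + G))
k(t) = t*(-2 - 10*t*(t + t²) + 4*t²*(t + t²)²) (k(t) = (-2 + ((t + t²)*(t + t))² - 5*(t + t²)*(t + t))*t = (-2 + ((t + t²)*(2*t))² - 5*(t + t²)*2*t)*t = (-2 + (2*t*(t + t²))² - 10*t*(t + t²))*t = (-2 + 4*t²*(t + t²)² - 10*t*(t + t²))*t = (-2 - 10*t*(t + t²) + 4*t²*(t + t²)²)*t = t*(-2 - 10*t*(t + t²) + 4*t²*(t + t²)²))
k(59) - 49931 = (-10*59³ - 10*59⁴ - 2*59 + 4*59⁵*(1 + 59)²) - 49931 = (-10*205379 - 10*12117361 - 118 + 4*714924299*60²) - 49931 = (-2053790 - 121173610 - 118 + 4*714924299*3600) - 49931 = (-2053790 - 121173610 - 118 + 10294909905600) - 49931 = 10294786678082 - 49931 = 10294786628151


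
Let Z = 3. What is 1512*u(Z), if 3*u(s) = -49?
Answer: -24696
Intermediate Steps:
u(s) = -49/3 (u(s) = (⅓)*(-49) = -49/3)
1512*u(Z) = 1512*(-49/3) = -24696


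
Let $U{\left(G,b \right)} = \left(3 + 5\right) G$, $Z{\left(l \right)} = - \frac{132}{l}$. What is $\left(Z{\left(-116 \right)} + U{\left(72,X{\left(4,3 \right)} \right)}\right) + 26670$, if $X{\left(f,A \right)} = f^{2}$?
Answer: $\frac{790167}{29} \approx 27247.0$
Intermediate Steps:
$U{\left(G,b \right)} = 8 G$
$\left(Z{\left(-116 \right)} + U{\left(72,X{\left(4,3 \right)} \right)}\right) + 26670 = \left(- \frac{132}{-116} + 8 \cdot 72\right) + 26670 = \left(\left(-132\right) \left(- \frac{1}{116}\right) + 576\right) + 26670 = \left(\frac{33}{29} + 576\right) + 26670 = \frac{16737}{29} + 26670 = \frac{790167}{29}$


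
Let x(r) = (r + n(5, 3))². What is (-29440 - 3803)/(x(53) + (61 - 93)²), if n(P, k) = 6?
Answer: -33243/4505 ≈ -7.3791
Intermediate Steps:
x(r) = (6 + r)² (x(r) = (r + 6)² = (6 + r)²)
(-29440 - 3803)/(x(53) + (61 - 93)²) = (-29440 - 3803)/((6 + 53)² + (61 - 93)²) = -33243/(59² + (-32)²) = -33243/(3481 + 1024) = -33243/4505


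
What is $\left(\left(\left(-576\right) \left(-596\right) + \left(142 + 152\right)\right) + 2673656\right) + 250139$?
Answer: $3267385$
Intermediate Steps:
$\left(\left(\left(-576\right) \left(-596\right) + \left(142 + 152\right)\right) + 2673656\right) + 250139 = \left(\left(343296 + 294\right) + 2673656\right) + 250139 = \left(343590 + 2673656\right) + 250139 = 3017246 + 250139 = 3267385$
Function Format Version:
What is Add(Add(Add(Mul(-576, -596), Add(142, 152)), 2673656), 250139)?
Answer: 3267385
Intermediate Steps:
Add(Add(Add(Mul(-576, -596), Add(142, 152)), 2673656), 250139) = Add(Add(Add(343296, 294), 2673656), 250139) = Add(Add(343590, 2673656), 250139) = Add(3017246, 250139) = 3267385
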